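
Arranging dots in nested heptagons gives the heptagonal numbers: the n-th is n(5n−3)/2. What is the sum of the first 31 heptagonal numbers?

25296

Σ i(5i−3)/2 = (5Σi² − 3Σi) / 2 over i = 1..31.
Σi = 496 and Σi² = 10416.
(5·10416 − 3·496) / 2 = 50592/2 = 25296.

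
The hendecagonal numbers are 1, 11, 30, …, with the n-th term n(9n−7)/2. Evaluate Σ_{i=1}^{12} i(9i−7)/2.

Σ i(9i−7)/2 = (9Σi² − 7Σi) / 2 over i = 1..12.
Σi = 78 and Σi² = 650.
(9·650 − 7·78) / 2 = 5304/2 = 2652.

2652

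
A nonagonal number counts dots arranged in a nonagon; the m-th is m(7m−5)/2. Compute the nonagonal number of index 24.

The 24th nonagonal number is n(7n−5)/2 with n = 24.
24·(7·24 − 5)/2 = 24·163/2 = 1956.

1956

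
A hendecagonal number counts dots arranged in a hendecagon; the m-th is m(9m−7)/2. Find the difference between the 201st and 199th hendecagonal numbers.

201·(9·201 − 7)/2 = 181101 and 199·(9·199 − 7)/2 = 177508.
Difference: 181101 − 177508 = 3593.

3593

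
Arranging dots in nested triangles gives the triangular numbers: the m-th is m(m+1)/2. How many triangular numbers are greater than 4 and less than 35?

5

The n-th triangular number is n(n+1)/2.
Smallest index with value > 4: n = 3 (giving 6).
Largest index with value < 35: n = 7 (giving 28).
Indices 3 through 7: 5 terms.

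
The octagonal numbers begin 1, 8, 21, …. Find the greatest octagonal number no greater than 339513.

Solve n(3n−2) ≤ 339513 for integer n.
n = 336 gives 338016 ≤ 339513, while n = 337 gives 340033 > 339513; so the answer is 338016.

338016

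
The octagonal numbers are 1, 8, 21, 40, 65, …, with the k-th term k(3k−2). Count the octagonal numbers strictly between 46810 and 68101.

The n-th octagonal number is n(3n−2).
Smallest index with value > 46810: n = 126 (giving 47376).
Largest index with value < 68101: n = 150 (giving 67200).
Indices 126 through 150: 25 terms.

25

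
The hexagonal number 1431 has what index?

Set n(2n−1) = 1431, giving 2n² − n − 1431 = 0.
So n = (1 + 107) / 4 = 108/4 = 27.

27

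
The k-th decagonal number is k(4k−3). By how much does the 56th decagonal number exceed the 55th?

441

Consecutive decagonal numbers differ by 8n − 7: here 8·56 − 7 = 441.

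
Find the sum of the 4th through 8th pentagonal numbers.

270

Σ i(3i−1)/2 = (3Σi² − Σi) / 2 over i = 4..8.
Σi = 36 − 6 = 30 and Σi² = 204 − 14 = 190.
(3·190 − 1·30) / 2 = 540/2 = 270.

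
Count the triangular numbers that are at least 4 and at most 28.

5

The n-th triangular number is n(n+1)/2.
Smallest index with value ≥ 4: n = 3 (giving 6).
Largest index with value ≤ 28: n = 7 (giving 28).
Indices 3 through 7: 5 terms.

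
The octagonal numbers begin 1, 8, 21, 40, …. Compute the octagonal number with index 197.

116033

The 197th octagonal number is n(3n−2) with n = 197.
197·(3·197 − 2) = 197·589 = 116033.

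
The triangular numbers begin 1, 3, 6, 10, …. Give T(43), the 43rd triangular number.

946

The 43rd triangular number is n(n+1)/2 with n = 43.
43·44/2 = 1892/2 = 946.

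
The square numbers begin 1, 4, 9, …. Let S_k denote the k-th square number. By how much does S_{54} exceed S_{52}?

212

54² = 2916 and 52² = 2704.
Difference: 2916 − 2704 = 212.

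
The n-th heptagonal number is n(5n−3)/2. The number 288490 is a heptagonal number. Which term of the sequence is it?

Set n(5n−3)/2 = 288490, giving 5n² − 3n − 576980 = 0.
The discriminant is 9 + 40·288490 = 11539609, and √11539609 = 3397.
So n = (3 + 3397) / 10 = 3400/10 = 340.
Check: 340·(5·340 − 3)/2 = 288490. ✓

340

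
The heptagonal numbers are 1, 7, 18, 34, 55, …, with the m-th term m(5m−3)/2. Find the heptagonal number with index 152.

57532

The 152nd heptagonal number is n(5n−3)/2 with n = 152.
152·(5·152 − 3)/2 = 152·757/2 = 57532.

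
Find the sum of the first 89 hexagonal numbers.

473925

Σ i(2i−1) = 2Σi² − Σi over i = 1..89.
Σi = 4005 and Σi² = 238965.
2·238965 − 1·4005 = 473925.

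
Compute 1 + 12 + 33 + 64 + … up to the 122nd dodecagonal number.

3033713

Σ i(5i−4) = 5Σi² − 4Σi over i = 1..122.
Σi = 7503 and Σi² = 612745.
5·612745 − 4·7503 = 3033713.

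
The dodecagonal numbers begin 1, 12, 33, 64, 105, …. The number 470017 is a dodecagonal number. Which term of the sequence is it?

Set n(5n−4) = 470017, giving 5n² − 4n − 470017 = 0.
So n = (4 + 3066) / 10 = 3070/10 = 307.
Check: 307·(5·307 − 4) = 470017. ✓

307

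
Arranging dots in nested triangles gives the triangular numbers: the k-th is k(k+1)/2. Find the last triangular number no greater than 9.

Solve n(n+1)/2 ≤ 9 for integer n.
n = 3 gives 6 ≤ 9, while n = 4 gives 10 > 9; so the answer is 6.

6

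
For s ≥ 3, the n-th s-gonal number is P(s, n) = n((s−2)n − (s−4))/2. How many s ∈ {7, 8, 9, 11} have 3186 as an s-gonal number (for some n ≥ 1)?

s = 7: P(7, 36) = 3186. ✓
s = 8: P(8, 32) = 3008 and P(8, 33) = 3201; 3186 is not s-gonal.
s = 9: P(9, 30) = 3075 and P(9, 31) = 3286; 3186 is not s-gonal.
s = 11: P(11, 27) = 3186. ✓
Hits: s ∈ {7, 11} → 2.

2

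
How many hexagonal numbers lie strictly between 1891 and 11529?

45

The n-th hexagonal number is n(2n−1).
Smallest index with value > 1891: n = 32 (giving 2016).
Largest index with value < 11529: n = 76 (giving 11476).
Indices 32 through 76: 45 terms.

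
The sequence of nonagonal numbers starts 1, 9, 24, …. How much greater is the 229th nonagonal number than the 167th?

85777

229·(7·229 − 5)/2 = 182971 and 167·(7·167 − 5)/2 = 97194.
Difference: 182971 − 97194 = 85777.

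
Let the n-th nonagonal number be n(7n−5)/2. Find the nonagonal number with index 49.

The 49th nonagonal number is n(7n−5)/2 with n = 49.
49·(7·49 − 5)/2 = 49·338/2 = 49·169 = 8281.

8281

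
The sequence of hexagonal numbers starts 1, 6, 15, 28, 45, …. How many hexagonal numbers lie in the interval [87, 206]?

4

The n-th hexagonal number is n(2n−1).
Smallest index with value ≥ 87: n = 7 (giving 91).
Largest index with value ≤ 206: n = 10 (giving 190).
Indices 7 through 10: 4 terms.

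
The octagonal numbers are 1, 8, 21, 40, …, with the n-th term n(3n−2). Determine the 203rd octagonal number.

The 203rd octagonal number is n(3n−2) with n = 203.
203·(3·203 − 2) = 203·607 = 123221.

123221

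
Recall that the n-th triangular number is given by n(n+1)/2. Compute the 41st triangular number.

The 41st triangular number is n(n+1)/2 with n = 41.
41·42/2 = 1722/2 = 861.

861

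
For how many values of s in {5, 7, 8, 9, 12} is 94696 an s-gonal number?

1

s = 5: P(5, 251) = 94376 and P(5, 252) = 95130; 94696 is not s-gonal.
s = 7: P(7, 194) = 93799 and P(7, 195) = 94770; 94696 is not s-gonal.
s = 8: P(8, 178) = 94696. ✓
s = 9: P(9, 164) = 93726 and P(9, 165) = 94875; 94696 is not s-gonal.
s = 12: P(12, 138) = 94668 and P(12, 139) = 96049; 94696 is not s-gonal.
Hits: s ∈ {8} → 1.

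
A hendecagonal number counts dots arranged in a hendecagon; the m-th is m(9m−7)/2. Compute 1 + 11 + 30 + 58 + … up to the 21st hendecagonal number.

Σ i(9i−7)/2 = (9Σi² − 7Σi) / 2 over i = 1..21.
Σi = 231 and Σi² = 3311.
(9·3311 − 7·231) / 2 = 28182/2 = 14091.

14091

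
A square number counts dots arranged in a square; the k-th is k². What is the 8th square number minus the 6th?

28

8² = 64 and 6² = 36.
Difference: 64 − 36 = 28.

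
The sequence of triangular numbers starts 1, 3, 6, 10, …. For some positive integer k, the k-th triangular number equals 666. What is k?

Set n(n+1)/2 = 666, giving n² + n − 1332 = 0.
So n = (-1 + 73) / 2 = 72/2 = 36.
Check: 36·37/2 = 666. ✓

36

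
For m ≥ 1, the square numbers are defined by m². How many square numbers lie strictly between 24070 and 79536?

The n-th square number is n².
Smallest index with value > 24070: n = 156 (giving 24336).
Largest index with value < 79536: n = 282 (giving 79524).
Indices 156 through 282: 127 terms.

127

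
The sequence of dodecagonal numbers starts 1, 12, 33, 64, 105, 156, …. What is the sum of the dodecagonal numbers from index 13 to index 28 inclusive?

34008

Σ i(5i−4) = 5Σi² − 4Σi over i = 13..28.
Σi = 406 − 78 = 328 and Σi² = 7714 − 650 = 7064.
5·7064 − 4·328 = 34008.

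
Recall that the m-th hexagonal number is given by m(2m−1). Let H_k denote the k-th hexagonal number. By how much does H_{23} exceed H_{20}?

255

23·(2·23 − 1) = 1035 and 20·(2·20 − 1) = 780.
Difference: 1035 − 780 = 255.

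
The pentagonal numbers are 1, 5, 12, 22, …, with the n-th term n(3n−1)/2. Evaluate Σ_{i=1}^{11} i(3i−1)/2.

Σ i(3i−1)/2 = (3Σi² − Σi) / 2 over i = 1..11.
Σi = 66 and Σi² = 506.
(3·506 − 1·66) / 2 = 1452/2 = 726.

726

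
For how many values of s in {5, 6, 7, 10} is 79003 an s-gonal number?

s = 5: P(5, 229) = 78547 and P(5, 230) = 79235; 79003 is not s-gonal.
s = 6: P(6, 199) = 79003. ✓
s = 7: P(7, 178) = 78943 and P(7, 179) = 79834; 79003 is not s-gonal.
s = 10: P(10, 140) = 77980 and P(10, 141) = 79101; 79003 is not s-gonal.
Hits: s ∈ {6} → 1.

1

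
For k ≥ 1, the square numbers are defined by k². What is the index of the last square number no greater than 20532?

143

Solve n² ≤ 20532 for integer n.
n = 143 gives 20449 ≤ 20532, while n = 144 gives 20736 > 20532; so the answer is index 143.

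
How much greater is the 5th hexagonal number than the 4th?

Consecutive hexagonal numbers differ by 4n − 3: here 4·5 − 3 = 17.

17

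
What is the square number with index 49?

2401

The 49th square number is n² with n = 49.
49² = 2401.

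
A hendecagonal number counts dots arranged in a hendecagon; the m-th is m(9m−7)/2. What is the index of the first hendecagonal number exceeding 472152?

325

Solve n(9n−7)/2 > 472152 for integer n.
The largest n with value ≤ 472152 is 324 (since 471258 ≤ 472152 < 474175), so the first above is n = 325, value 474175.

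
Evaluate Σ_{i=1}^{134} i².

811035

Σ_{i=1}^{134} i² = 134·135·269/6 = 811035.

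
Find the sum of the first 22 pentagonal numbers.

Σ i(3i−1)/2 = (3Σi² − Σi) / 2 over i = 1..22.
Σi = 253 and Σi² = 3795.
(3·3795 − 1·253) / 2 = 11132/2 = 5566.

5566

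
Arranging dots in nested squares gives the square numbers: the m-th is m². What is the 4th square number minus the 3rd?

7

n² − (n−1)² = 2n − 1, so 4² − 3² = 2·4 − 1 = 7.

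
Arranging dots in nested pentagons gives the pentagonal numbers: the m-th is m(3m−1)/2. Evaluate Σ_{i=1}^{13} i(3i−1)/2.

Σ i(3i−1)/2 = (3Σi² − Σi) / 2 over i = 1..13.
Σi = 91 and Σi² = 819.
(3·819 − 1·91) / 2 = 2366/2 = 1183.

1183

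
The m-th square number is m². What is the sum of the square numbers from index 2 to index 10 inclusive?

Σ_{i=2}^{10} i² = 385 − 1 = 384.

384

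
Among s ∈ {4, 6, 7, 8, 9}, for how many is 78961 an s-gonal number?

s = 4: P(4, 281) = 78961. ✓
s = 6: P(6, 198) = 78210 and P(6, 199) = 79003; 78961 is not s-gonal.
s = 7: P(7, 178) = 78943 and P(7, 179) = 79834; 78961 is not s-gonal.
s = 8: P(8, 162) = 78408 and P(8, 163) = 79381; 78961 is not s-gonal.
s = 9: P(9, 150) = 78375 and P(9, 151) = 79426; 78961 is not s-gonal.
Hits: s ∈ {4} → 1.

1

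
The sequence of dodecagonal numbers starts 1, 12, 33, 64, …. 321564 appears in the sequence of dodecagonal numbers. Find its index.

254

Set n(5n−4) = 321564, giving 5n² − 4n − 321564 = 0.
The discriminant is 16 + 20·321564 = 6431296, and √6431296 = 2536.
So n = (4 + 2536) / 10 = 2540/10 = 254.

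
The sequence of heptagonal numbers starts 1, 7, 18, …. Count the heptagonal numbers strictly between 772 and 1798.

The n-th heptagonal number is n(5n−3)/2.
Smallest index with value > 772: n = 18 (giving 783).
Largest index with value < 1798: n = 27 (giving 1782).
Indices 18 through 27: 10 terms.

10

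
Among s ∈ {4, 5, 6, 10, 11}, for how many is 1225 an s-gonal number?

2

s = 4: P(4, 35) = 1225. ✓
s = 5: P(5, 28) = 1162 and P(5, 29) = 1247; 1225 is not s-gonal.
s = 6: P(6, 25) = 1225. ✓
s = 10: P(10, 17) = 1105 and P(10, 18) = 1242; 1225 is not s-gonal.
s = 11: P(11, 16) = 1096 and P(11, 17) = 1241; 1225 is not s-gonal.
Hits: s ∈ {4, 6} → 2.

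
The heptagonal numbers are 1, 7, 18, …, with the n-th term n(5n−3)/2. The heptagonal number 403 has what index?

Set n(5n−3)/2 = 403, giving 5n² − 3n − 806 = 0.
So n = (3 + 127) / 10 = 130/10 = 13.

13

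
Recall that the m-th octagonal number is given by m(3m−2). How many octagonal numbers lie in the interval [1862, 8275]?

27

The n-th octagonal number is n(3n−2).
Smallest index with value ≥ 1862: n = 26 (giving 1976).
Largest index with value ≤ 8275: n = 52 (giving 8008).
Indices 26 through 52: 27 terms.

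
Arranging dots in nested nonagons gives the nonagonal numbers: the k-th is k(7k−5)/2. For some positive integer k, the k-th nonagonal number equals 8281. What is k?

Set n(7n−5)/2 = 8281, giving 7n² − 5n − 16562 = 0.
So n = (5 + 681) / 14 = 686/14 = 49.

49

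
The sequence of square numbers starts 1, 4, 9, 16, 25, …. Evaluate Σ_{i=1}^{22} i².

Σ_{i=1}^{22} i² = 22·23·45/6 = 3795.

3795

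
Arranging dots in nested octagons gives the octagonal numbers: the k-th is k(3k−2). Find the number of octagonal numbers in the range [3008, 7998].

20

The n-th octagonal number is n(3n−2).
Smallest index with value ≥ 3008: n = 32 (giving 3008).
Largest index with value ≤ 7998: n = 51 (giving 7701).
Indices 32 through 51: 20 terms.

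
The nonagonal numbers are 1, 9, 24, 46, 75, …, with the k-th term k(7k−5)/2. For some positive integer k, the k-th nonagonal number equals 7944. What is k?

Set n(7n−5)/2 = 7944, giving 7n² − 5n − 15888 = 0.
The discriminant is 25 + 56·7944 = 444889, and √444889 = 667.
So n = (5 + 667) / 14 = 672/14 = 48.
Check: 48·(7·48 − 5)/2 = 7944. ✓

48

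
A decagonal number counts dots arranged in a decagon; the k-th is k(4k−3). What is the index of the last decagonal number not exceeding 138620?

186

Solve n(4n−3) ≤ 138620 for integer n.
n = 186 gives 137826 ≤ 138620, while n = 187 gives 139315 > 138620; so the answer is index 186.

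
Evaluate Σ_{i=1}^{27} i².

6930

Σ_{i=1}^{27} i² = 27·28·55/6 = 6930.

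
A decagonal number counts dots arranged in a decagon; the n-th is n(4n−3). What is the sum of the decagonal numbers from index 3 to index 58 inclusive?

261772

Σ i(4i−3) = 4Σi² − 3Σi over i = 3..58.
Σi = 1711 − 3 = 1708 and Σi² = 66729 − 5 = 66724.
4·66724 − 3·1708 = 261772.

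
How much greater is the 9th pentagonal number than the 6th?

9·(3·9 − 1)/2 = 117 and 6·(3·6 − 1)/2 = 51.
Difference: 117 − 51 = 66.

66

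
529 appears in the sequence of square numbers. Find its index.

23

We need n² = 529, so n = √529 = 23.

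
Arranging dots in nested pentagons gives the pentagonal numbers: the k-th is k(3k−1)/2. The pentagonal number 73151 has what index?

221

Set n(3n−1)/2 = 73151, giving 3n² − n − 146302 = 0.
So n = (1 + 1325) / 6 = 1326/6 = 221.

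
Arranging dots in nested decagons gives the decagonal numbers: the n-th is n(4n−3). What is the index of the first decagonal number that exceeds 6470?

41

Solve n(4n−3) > 6470 for integer n.
The largest n with value ≤ 6470 is 40 (since 6280 ≤ 6470 < 6601), so the first above is n = 41, value 6601.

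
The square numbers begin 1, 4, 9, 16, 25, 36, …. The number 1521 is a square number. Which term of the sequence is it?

We need n² = 1521, so n = √1521 = 39.
Check: 39² = 1521. ✓

39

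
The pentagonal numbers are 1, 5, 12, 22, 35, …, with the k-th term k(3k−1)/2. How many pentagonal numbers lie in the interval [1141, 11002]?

The n-th pentagonal number is n(3n−1)/2.
Smallest index with value ≥ 1141: n = 28 (giving 1162).
Largest index with value ≤ 11002: n = 85 (giving 10795).
Indices 28 through 85: 58 terms.

58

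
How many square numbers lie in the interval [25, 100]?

6

The n-th square number is n².
Smallest index with value ≥ 25: n = 5 (giving 25).
Largest index with value ≤ 100: n = 10 (giving 100).
Indices 5 through 10: 6 terms.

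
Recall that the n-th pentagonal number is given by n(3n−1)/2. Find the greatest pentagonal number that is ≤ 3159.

3151

Solve n(3n−1)/2 ≤ 3159 for integer n.
n = 46 gives 3151 ≤ 3159, while n = 47 gives 3290 > 3159; so the answer is 3151.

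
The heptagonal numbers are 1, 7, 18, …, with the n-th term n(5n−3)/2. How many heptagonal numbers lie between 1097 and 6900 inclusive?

The n-th heptagonal number is n(5n−3)/2.
Smallest index with value ≥ 1097: n = 22 (giving 1177).
Largest index with value ≤ 6900: n = 52 (giving 6682).
Indices 22 through 52: 31 terms.

31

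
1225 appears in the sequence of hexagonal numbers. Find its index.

Set n(2n−1) = 1225, giving 2n² − n − 1225 = 0.
The discriminant is 1 + 8·1225 = 9801, and √9801 = 99.
So n = (1 + 99) / 4 = 100/4 = 25.
Check: 25·(2·25 − 1) = 1225. ✓

25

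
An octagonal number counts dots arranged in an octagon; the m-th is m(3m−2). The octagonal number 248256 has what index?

Set n(3n−2) = 248256, giving 3n² − 2n − 248256 = 0.
The discriminant is 4 + 12·248256 = 2979076, and √2979076 = 1726.
So n = (2 + 1726) / 6 = 1728/6 = 288.

288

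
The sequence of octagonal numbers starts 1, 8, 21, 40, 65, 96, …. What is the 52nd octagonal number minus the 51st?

Consecutive octagonal numbers differ by 6n − 5: here 6·52 − 5 = 307.

307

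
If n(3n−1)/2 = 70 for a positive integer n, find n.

7

Set n(3n−1)/2 = 70, giving 3n² − n − 140 = 0.
The discriminant is 1 + 24·70 = 1681, and √1681 = 41.
So n = (1 + 41) / 6 = 42/6 = 7.
Check: 7·(3·7 − 1)/2 = 70. ✓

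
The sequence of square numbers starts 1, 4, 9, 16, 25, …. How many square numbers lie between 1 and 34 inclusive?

The n-th square number is n².
Smallest index with value ≥ 1: n = 1 (giving 1).
Largest index with value ≤ 34: n = 5 (giving 25).
Indices 1 through 5: 5 terms.

5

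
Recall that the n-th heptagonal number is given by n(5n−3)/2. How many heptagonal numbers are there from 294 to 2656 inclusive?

The n-th heptagonal number is n(5n−3)/2.
Smallest index with value ≥ 294: n = 12 (giving 342).
Largest index with value ≤ 2656: n = 32 (giving 2512).
Indices 12 through 32: 21 terms.

21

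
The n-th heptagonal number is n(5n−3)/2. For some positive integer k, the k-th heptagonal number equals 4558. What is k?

Set n(5n−3)/2 = 4558, giving 5n² − 3n − 9116 = 0.
The discriminant is 9 + 40·4558 = 182329, and √182329 = 427.
So n = (3 + 427) / 10 = 430/10 = 43.
Check: 43·(5·43 − 3)/2 = 4558. ✓

43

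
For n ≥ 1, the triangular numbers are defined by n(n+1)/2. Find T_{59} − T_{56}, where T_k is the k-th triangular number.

59·60/2 = 1770 and 56·57/2 = 1596.
Difference: 1770 − 1596 = 174.

174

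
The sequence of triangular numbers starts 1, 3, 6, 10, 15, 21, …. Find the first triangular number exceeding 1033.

Solve n(n+1)/2 > 1033 for integer n.
The largest n with value ≤ 1033 is 44 (since 990 ≤ 1033 < 1035), so the first above is n = 45, value 1035.

1035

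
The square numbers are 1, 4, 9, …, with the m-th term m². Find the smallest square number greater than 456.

Solve n² > 456 for integer n.
The largest n with value ≤ 456 is 21 (since 441 ≤ 456 < 484), so the first above is n = 22, value 484.

484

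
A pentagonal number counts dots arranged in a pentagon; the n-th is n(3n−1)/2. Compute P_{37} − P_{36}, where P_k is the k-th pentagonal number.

Consecutive pentagonal numbers differ by 3n − 2: here 3·37 − 2 = 109.

109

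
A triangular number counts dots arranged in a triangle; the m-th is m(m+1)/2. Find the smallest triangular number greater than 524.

528

Solve n(n+1)/2 > 524 for integer n.
The largest n with value ≤ 524 is 31 (since 496 ≤ 524 < 528), so the first above is n = 32, value 528.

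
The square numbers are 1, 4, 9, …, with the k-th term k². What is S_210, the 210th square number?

44100

The 210th square number is n² with n = 210.
210² = 44100.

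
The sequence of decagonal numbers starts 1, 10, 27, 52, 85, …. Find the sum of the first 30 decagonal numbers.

36425

Σ i(4i−3) = 4Σi² − 3Σi over i = 1..30.
Σi = 465 and Σi² = 9455.
4·9455 − 3·465 = 36425.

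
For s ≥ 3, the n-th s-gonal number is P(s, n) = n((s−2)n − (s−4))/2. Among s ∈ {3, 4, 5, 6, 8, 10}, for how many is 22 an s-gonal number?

s = 3: P(3, 6) = 21 and P(3, 7) = 28; 22 is not s-gonal.
s = 4: P(4, 4) = 16 and P(4, 5) = 25; 22 is not s-gonal.
s = 5: P(5, 4) = 22. ✓
s = 6: P(6, 3) = 15 and P(6, 4) = 28; 22 is not s-gonal.
s = 8: P(8, 3) = 21 and P(8, 4) = 40; 22 is not s-gonal.
s = 10: P(10, 2) = 10 and P(10, 3) = 27; 22 is not s-gonal.
Hits: s ∈ {5} → 1.

1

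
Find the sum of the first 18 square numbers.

2109

Σ_{i=1}^{18} i² = 18·19·37/6 = 2109.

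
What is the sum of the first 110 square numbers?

449735

Σ_{i=1}^{110} i² = 110·111·221/6 = 449735.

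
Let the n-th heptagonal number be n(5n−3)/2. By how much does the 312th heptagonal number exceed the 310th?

312·(5·312 − 3)/2 = 242892 and 310·(5·310 − 3)/2 = 239785.
Difference: 242892 − 239785 = 3107.

3107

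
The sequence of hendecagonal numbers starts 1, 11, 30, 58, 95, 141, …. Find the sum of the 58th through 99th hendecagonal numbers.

Σ i(9i−7)/2 = (9Σi² − 7Σi) / 2 over i = 58..99.
Σi = 4950 − 1653 = 3297 and Σi² = 328350 − 63365 = 264985.
(9·264985 − 7·3297) / 2 = 2361786/2 = 1180893.

1180893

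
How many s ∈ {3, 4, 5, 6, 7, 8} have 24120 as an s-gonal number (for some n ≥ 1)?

s = 3: P(3, 219) = 24090 and P(3, 220) = 24310; 24120 is not s-gonal.
s = 4: P(4, 155) = 24025 and P(4, 156) = 24336; 24120 is not s-gonal.
s = 5: P(5, 126) = 23751 and P(5, 127) = 24130; 24120 is not s-gonal.
s = 6: P(6, 110) = 24090 and P(6, 111) = 24531; 24120 is not s-gonal.
s = 7: P(7, 98) = 23863 and P(7, 99) = 24354; 24120 is not s-gonal.
s = 8: P(8, 90) = 24120. ✓
Hits: s ∈ {8} → 1.

1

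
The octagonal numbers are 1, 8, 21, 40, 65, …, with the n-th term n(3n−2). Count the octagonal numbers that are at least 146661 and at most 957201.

The n-th octagonal number is n(3n−2).
Smallest index with value ≥ 146661: n = 222 (giving 147408).
Largest index with value ≤ 957201: n = 565 (giving 956545).
Indices 222 through 565: 344 terms.

344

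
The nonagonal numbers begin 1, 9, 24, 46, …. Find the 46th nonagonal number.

The 46th nonagonal number is n(7n−5)/2 with n = 46.
46·(7·46 − 5)/2 = 46·317/2 = 7291.

7291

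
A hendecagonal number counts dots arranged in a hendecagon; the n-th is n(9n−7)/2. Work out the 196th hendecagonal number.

172186

196·(9·196 − 7)/2 = 196·1757/2 = 172186.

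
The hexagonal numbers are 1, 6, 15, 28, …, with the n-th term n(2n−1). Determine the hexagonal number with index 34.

The 34th hexagonal number is n(2n−1) with n = 34.
34·(2·34 − 1) = 34·67 = 2278.

2278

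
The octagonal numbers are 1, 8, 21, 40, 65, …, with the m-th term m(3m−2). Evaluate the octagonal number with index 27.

2133

The 27th octagonal number is n(3n−2) with n = 27.
27·(3·27 − 2) = 27·79 = 2133.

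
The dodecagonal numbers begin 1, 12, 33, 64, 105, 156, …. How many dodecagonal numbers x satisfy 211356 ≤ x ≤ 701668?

170

The n-th dodecagonal number is n(5n−4).
Smallest index with value ≥ 211356: n = 206 (giving 211356).
Largest index with value ≤ 701668: n = 375 (giving 701625).
Indices 206 through 375: 170 terms.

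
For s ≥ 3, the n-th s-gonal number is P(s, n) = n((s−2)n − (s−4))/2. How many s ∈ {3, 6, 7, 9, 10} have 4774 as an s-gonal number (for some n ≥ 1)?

1

s = 3: P(3, 97) = 4753 and P(3, 98) = 4851; 4774 is not s-gonal.
s = 6: P(6, 49) = 4753 and P(6, 50) = 4950; 4774 is not s-gonal.
s = 7: P(7, 44) = 4774. ✓
s = 9: P(9, 37) = 4699 and P(9, 38) = 4959; 4774 is not s-gonal.
s = 10: P(10, 34) = 4522 and P(10, 35) = 4795; 4774 is not s-gonal.
Hits: s ∈ {7} → 1.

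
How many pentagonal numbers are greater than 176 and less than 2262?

27

The n-th pentagonal number is n(3n−1)/2.
Smallest index with value > 176: n = 12 (giving 210).
Largest index with value < 2262: n = 38 (giving 2147).
Indices 12 through 38: 27 terms.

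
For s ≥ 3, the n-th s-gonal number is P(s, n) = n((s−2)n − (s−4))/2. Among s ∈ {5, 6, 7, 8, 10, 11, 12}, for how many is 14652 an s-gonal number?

s = 5: P(5, 99) = 14652. ✓
s = 6: P(6, 85) = 14365 and P(6, 86) = 14706; 14652 is not s-gonal.
s = 7: P(7, 76) = 14326 and P(7, 77) = 14707; 14652 is not s-gonal.
s = 8: P(8, 70) = 14560 and P(8, 71) = 14981; 14652 is not s-gonal.
s = 10: P(10, 60) = 14220 and P(10, 61) = 14701; 14652 is not s-gonal.
s = 11: P(11, 57) = 14421 and P(11, 58) = 14935; 14652 is not s-gonal.
s = 12: P(12, 54) = 14364 and P(12, 55) = 14905; 14652 is not s-gonal.
Hits: s ∈ {5} → 1.

1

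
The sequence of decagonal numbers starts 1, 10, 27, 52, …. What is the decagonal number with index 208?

172432

The 208th decagonal number is n(4n−3) with n = 208.
208·(4·208 − 3) = 208·829 = 172432.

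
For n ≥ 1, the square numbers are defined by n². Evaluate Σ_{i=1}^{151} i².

1159076

Σ_{i=1}^{151} i² = 151·152·303/6 = 1159076.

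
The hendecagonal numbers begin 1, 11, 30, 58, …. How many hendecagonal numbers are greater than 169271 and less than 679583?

194

The n-th hendecagonal number is n(9n−7)/2.
Smallest index with value > 169271: n = 195 (giving 170430).
Largest index with value < 679583: n = 388 (giving 676090).
Indices 195 through 388: 194 terms.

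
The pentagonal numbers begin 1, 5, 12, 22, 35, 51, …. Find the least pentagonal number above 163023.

Solve n(3n−1)/2 > 163023 for integer n.
The largest n with value ≤ 163023 is 329 (since 162197 ≤ 163023 < 163185), so the first above is n = 330, value 163185.

163185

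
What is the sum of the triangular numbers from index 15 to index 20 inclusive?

Σ i(i+1)/2 = (Σi² + Σi) / 2 over i = 15..20.
Σi = 210 − 105 = 105 and Σi² = 2870 − 1015 = 1855.
(1·1855 + 1·105) / 2 = 1960/2 = 980.

980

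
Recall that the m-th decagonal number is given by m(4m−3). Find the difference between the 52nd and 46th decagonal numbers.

52·(4·52 − 3) = 10660 and 46·(4·46 − 3) = 8326.
Difference: 10660 − 8326 = 2334.

2334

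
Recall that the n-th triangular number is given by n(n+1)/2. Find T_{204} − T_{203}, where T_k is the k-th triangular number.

Consecutive triangular numbers differ by n: T_{204} − T_{203} = 204.

204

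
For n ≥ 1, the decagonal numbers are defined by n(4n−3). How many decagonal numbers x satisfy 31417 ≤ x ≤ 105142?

74

The n-th decagonal number is n(4n−3).
Smallest index with value ≥ 31417: n = 89 (giving 31417).
Largest index with value ≤ 105142: n = 162 (giving 104490).
Indices 89 through 162: 74 terms.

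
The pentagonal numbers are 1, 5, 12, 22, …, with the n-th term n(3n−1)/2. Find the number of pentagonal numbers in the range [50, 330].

10

The n-th pentagonal number is n(3n−1)/2.
Smallest index with value ≥ 50: n = 6 (giving 51).
Largest index with value ≤ 330: n = 15 (giving 330).
Indices 6 through 15: 10 terms.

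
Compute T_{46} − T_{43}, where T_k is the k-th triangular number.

46·47/2 = 1081 and 43·44/2 = 946.
Difference: 1081 − 946 = 135.

135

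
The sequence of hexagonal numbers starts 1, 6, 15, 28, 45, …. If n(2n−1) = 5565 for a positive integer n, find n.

Set n(2n−1) = 5565, giving 2n² − n − 5565 = 0.
The discriminant is 1 + 8·5565 = 44521, and √44521 = 211.
So n = (1 + 211) / 4 = 212/4 = 53.
Check: 53·(2·53 − 1) = 5565. ✓

53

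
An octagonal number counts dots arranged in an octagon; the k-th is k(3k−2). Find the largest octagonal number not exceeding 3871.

Solve n(3n−2) ≤ 3871 for integer n.
n = 36 gives 3816 ≤ 3871, while n = 37 gives 4033 > 3871; so the answer is 3816.

3816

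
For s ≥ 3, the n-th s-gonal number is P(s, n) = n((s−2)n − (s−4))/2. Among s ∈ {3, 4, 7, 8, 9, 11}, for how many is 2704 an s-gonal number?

1

s = 3: P(3, 73) = 2701 and P(3, 74) = 2775; 2704 is not s-gonal.
s = 4: P(4, 52) = 2704. ✓
s = 7: P(7, 33) = 2673 and P(7, 34) = 2839; 2704 is not s-gonal.
s = 8: P(8, 30) = 2640 and P(8, 31) = 2821; 2704 is not s-gonal.
s = 9: P(9, 28) = 2674 and P(9, 29) = 2871; 2704 is not s-gonal.
s = 11: P(11, 24) = 2508 and P(11, 25) = 2725; 2704 is not s-gonal.
Hits: s ∈ {4} → 1.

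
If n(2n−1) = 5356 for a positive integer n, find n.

52

Set n(2n−1) = 5356, giving 2n² − n − 5356 = 0.
So n = (1 + 207) / 4 = 208/4 = 52.
Check: 52·(2·52 − 1) = 5356. ✓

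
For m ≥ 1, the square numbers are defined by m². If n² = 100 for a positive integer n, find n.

We need n² = 100, so n = √100 = 10.

10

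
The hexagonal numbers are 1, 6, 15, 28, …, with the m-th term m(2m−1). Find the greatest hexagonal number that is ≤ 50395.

49770

Solve n(2n−1) ≤ 50395 for integer n.
n = 158 gives 49770 ≤ 50395, while n = 159 gives 50403 > 50395; so the answer is 49770.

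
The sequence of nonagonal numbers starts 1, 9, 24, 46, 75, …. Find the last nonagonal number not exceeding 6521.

Solve n(7n−5)/2 ≤ 6521 for integer n.
n = 43 gives 6364 ≤ 6521, while n = 44 gives 6666 > 6521; so the answer is 6364.

6364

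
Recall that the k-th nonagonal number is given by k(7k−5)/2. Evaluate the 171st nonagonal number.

101916

171·(7·171 − 5)/2 = 171·1192/2 = 171·596 = 101916.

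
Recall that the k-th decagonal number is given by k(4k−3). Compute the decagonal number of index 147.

The 147th decagonal number is n(4n−3) with n = 147.
147·(4·147 − 3) = 147·585 = 85995.

85995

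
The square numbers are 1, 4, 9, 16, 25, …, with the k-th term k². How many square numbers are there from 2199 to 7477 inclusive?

The n-th square number is n².
Smallest index with value ≥ 2199: n = 47 (giving 2209).
Largest index with value ≤ 7477: n = 86 (giving 7396).
Indices 47 through 86: 40 terms.

40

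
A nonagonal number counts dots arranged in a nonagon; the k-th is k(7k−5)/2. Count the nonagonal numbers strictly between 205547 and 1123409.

324

The n-th nonagonal number is n(7n−5)/2.
Smallest index with value > 205547: n = 243 (giving 206064).
Largest index with value < 1123409: n = 566 (giving 1119831).
Indices 243 through 566: 324 terms.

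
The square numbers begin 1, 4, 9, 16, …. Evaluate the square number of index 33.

33² = 1089.

1089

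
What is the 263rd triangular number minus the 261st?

525

263·264/2 = 34716 and 261·262/2 = 34191.
Difference: 34716 − 34191 = 525.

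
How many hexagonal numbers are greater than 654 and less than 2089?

14

The n-th hexagonal number is n(2n−1).
Smallest index with value > 654: n = 19 (giving 703).
Largest index with value < 2089: n = 32 (giving 2016).
Indices 19 through 32: 14 terms.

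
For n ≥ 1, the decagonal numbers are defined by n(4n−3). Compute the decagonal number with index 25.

2425

25·(4·25 − 3) = 25·97 = 2425.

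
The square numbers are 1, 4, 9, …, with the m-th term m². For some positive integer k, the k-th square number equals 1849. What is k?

We need n² = 1849, so n = √1849 = 43.

43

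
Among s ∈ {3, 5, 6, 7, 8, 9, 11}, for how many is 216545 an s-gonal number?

s = 3: P(3, 657) = 216153 and P(3, 658) = 216811; 216545 is not s-gonal.
s = 5: P(5, 380) = 216410 and P(5, 381) = 217551; 216545 is not s-gonal.
s = 6: P(6, 329) = 216153 and P(6, 330) = 217470; 216545 is not s-gonal.
s = 7: P(7, 294) = 215649 and P(7, 295) = 217120; 216545 is not s-gonal.
s = 8: P(8, 269) = 216545. ✓
s = 9: P(9, 249) = 216381 and P(9, 250) = 218125; 216545 is not s-gonal.
s = 11: P(11, 219) = 215058 and P(11, 220) = 217030; 216545 is not s-gonal.
Hits: s ∈ {8} → 1.

1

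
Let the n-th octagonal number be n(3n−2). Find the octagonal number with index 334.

334000

The 334th octagonal number is n(3n−2) with n = 334.
334·(3·334 − 2) = 334·1000 = 334000.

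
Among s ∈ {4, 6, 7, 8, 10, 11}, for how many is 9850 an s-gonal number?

1

s = 4: P(4, 99) = 9801 and P(4, 100) = 10000; 9850 is not s-gonal.
s = 6: P(6, 70) = 9730 and P(6, 71) = 10011; 9850 is not s-gonal.
s = 7: P(7, 63) = 9828 and P(7, 64) = 10144; 9850 is not s-gonal.
s = 8: P(8, 57) = 9633 and P(8, 58) = 9976; 9850 is not s-gonal.
s = 10: P(10, 50) = 9850. ✓
s = 11: P(11, 47) = 9776 and P(11, 48) = 10200; 9850 is not s-gonal.
Hits: s ∈ {10} → 1.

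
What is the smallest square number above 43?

Solve n² > 43 for integer n.
The largest n with value ≤ 43 is 6 (since 36 ≤ 43 < 49), so the first above is n = 7, value 49.

49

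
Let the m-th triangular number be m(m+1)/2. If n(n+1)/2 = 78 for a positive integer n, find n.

12

Set n(n+1)/2 = 78, giving n² + n − 156 = 0.
The discriminant is 1 + 8·78 = 625, and √625 = 25.
So n = (-1 + 25) / 2 = 24/2 = 12.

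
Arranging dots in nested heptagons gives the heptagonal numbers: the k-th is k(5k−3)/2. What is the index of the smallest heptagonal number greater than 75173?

174

Solve n(5n−3)/2 > 75173 for integer n.
The largest n with value ≤ 75173 is 173 (since 74563 ≤ 75173 < 75429), so the first above is n = 174, value 75429.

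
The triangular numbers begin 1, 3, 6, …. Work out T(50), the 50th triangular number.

The 50th triangular number is n(n+1)/2 with n = 50.
50·51/2 = 2550/2 = 1275.

1275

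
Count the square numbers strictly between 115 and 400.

The n-th square number is n².
Smallest index with value > 115: n = 11 (giving 121).
Largest index with value < 400: n = 19 (giving 361).
Indices 11 through 19: 9 terms.

9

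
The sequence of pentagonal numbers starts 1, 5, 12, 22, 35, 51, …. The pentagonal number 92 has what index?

Set n(3n−1)/2 = 92, giving 3n² − n − 184 = 0.
So n = (1 + 47) / 6 = 48/6 = 8.
Check: 8·(3·8 − 1)/2 = 92. ✓

8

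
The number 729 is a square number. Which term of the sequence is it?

27

We need n² = 729, so n = √729 = 27.
Check: 27² = 729. ✓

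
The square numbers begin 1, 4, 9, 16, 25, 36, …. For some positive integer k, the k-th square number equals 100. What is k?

We need n² = 100, so n = √100 = 10.

10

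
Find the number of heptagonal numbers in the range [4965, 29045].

64

The n-th heptagonal number is n(5n−3)/2.
Smallest index with value ≥ 4965: n = 45 (giving 4995).
Largest index with value ≤ 29045: n = 108 (giving 28998).
Indices 45 through 108: 64 terms.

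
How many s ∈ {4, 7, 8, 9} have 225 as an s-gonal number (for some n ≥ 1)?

s = 4: P(4, 15) = 225. ✓
s = 7: P(7, 9) = 189 and P(7, 10) = 235; 225 is not s-gonal.
s = 8: P(8, 9) = 225. ✓
s = 9: P(9, 8) = 204 and P(9, 9) = 261; 225 is not s-gonal.
Hits: s ∈ {4, 8} → 2.

2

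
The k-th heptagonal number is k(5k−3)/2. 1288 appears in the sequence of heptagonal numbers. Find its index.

Set n(5n−3)/2 = 1288, giving 5n² − 3n − 2576 = 0.
The discriminant is 9 + 40·1288 = 51529, and √51529 = 227.
So n = (3 + 227) / 10 = 230/10 = 23.
Check: 23·(5·23 − 3)/2 = 1288. ✓

23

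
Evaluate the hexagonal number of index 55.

The 55th hexagonal number is n(2n−1) with n = 55.
55·(2·55 − 1) = 55·109 = 5995.

5995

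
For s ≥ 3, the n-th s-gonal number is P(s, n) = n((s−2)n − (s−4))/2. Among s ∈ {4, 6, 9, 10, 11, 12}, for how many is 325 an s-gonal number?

s = 4: P(4, 18) = 324 and P(4, 19) = 361; 325 is not s-gonal.
s = 6: P(6, 13) = 325. ✓
s = 9: P(9, 10) = 325. ✓
s = 10: P(10, 9) = 297 and P(10, 10) = 370; 325 is not s-gonal.
s = 11: P(11, 8) = 260 and P(11, 9) = 333; 325 is not s-gonal.
s = 12: P(12, 8) = 288 and P(12, 9) = 369; 325 is not s-gonal.
Hits: s ∈ {6, 9} → 2.

2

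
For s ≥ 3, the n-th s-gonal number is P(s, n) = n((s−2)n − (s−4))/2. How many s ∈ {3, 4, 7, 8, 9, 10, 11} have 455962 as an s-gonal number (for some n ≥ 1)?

s = 3: P(3, 954) = 455535 and P(3, 955) = 456490; 455962 is not s-gonal.
s = 4: P(4, 675) = 455625 and P(4, 676) = 456976; 455962 is not s-gonal.
s = 7: P(7, 427) = 455182 and P(7, 428) = 457318; 455962 is not s-gonal.
s = 8: P(8, 390) = 455520 and P(8, 391) = 457861; 455962 is not s-gonal.
s = 9: P(9, 361) = 455221 and P(9, 362) = 457749; 455962 is not s-gonal.
s = 10: P(10, 338) = 455962. ✓
s = 11: P(11, 318) = 453945 and P(11, 319) = 456808; 455962 is not s-gonal.
Hits: s ∈ {10} → 1.

1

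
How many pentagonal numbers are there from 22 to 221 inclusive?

9

The n-th pentagonal number is n(3n−1)/2.
Smallest index with value ≥ 22: n = 4 (giving 22).
Largest index with value ≤ 221: n = 12 (giving 210).
Indices 4 through 12: 9 terms.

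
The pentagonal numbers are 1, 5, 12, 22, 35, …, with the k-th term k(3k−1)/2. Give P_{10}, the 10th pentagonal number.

The 10th pentagonal number is n(3n−1)/2 with n = 10.
10·(3·10 − 1)/2 = 10·29/2 = 145.

145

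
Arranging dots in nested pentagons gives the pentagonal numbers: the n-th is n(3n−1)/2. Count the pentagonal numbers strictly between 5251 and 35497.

94

The n-th pentagonal number is n(3n−1)/2.
Smallest index with value > 5251: n = 60 (giving 5370).
Largest index with value < 35497: n = 153 (giving 35037).
Indices 60 through 153: 94 terms.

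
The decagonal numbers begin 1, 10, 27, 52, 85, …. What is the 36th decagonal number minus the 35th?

281

Consecutive decagonal numbers differ by 8n − 7: here 8·36 − 7 = 281.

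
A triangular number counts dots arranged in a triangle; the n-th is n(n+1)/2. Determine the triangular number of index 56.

1596

The 56th triangular number is n(n+1)/2 with n = 56.
56·57/2 = 3192/2 = 1596.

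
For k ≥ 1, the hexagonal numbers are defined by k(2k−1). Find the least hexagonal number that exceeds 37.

Solve n(2n−1) > 37 for integer n.
The largest n with value ≤ 37 is 4 (since 28 ≤ 37 < 45), so the first above is n = 5, value 45.

45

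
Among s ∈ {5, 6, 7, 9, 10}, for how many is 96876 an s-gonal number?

1

s = 5: P(5, 254) = 96647 and P(5, 255) = 97410; 96876 is not s-gonal.
s = 6: P(6, 220) = 96580 and P(6, 221) = 97461; 96876 is not s-gonal.
s = 7: P(7, 197) = 96727 and P(7, 198) = 97713; 96876 is not s-gonal.
s = 9: P(9, 166) = 96031 and P(9, 167) = 97194; 96876 is not s-gonal.
s = 10: P(10, 156) = 96876. ✓
Hits: s ∈ {10} → 1.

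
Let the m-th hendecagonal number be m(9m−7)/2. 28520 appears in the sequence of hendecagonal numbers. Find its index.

80

Set n(9n−7)/2 = 28520, giving 9n² − 7n − 57040 = 0.
So n = (7 + 1433) / 18 = 1440/18 = 80.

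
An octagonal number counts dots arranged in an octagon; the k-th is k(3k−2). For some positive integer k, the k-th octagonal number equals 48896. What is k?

128

Set n(3n−2) = 48896, giving 3n² − 2n − 48896 = 0.
The discriminant is 4 + 12·48896 = 586756, and √586756 = 766.
So n = (2 + 766) / 6 = 768/6 = 128.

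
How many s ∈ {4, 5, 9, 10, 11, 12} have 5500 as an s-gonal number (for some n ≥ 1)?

1

s = 4: P(4, 74) = 5476 and P(4, 75) = 5625; 5500 is not s-gonal.
s = 5: P(5, 60) = 5370 and P(5, 61) = 5551; 5500 is not s-gonal.
s = 9: P(9, 40) = 5500. ✓
s = 10: P(10, 37) = 5365 and P(10, 38) = 5662; 5500 is not s-gonal.
s = 11: P(11, 35) = 5390 and P(11, 36) = 5706; 5500 is not s-gonal.
s = 12: P(12, 33) = 5313 and P(12, 34) = 5644; 5500 is not s-gonal.
Hits: s ∈ {9} → 1.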